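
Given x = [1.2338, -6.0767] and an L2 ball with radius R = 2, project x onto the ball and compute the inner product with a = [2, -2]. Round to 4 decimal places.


Step 1: Compute ||x|| (intermediates to 6 decimals).
||x|| = sqrt(1.2338^2 + (-6.0767)^2) = 6.200689
Step 2: Project.
Since ||x|| > R, scale = R/||x|| = 2/6.200689 = 0.322545, proj(x) = scale * x
proj(x) = [0.397956, -1.960009]
Step 3: Dot product.
a^T * proj(x) = 2*0.397956 - 2*(-1.960009) = 4.7159


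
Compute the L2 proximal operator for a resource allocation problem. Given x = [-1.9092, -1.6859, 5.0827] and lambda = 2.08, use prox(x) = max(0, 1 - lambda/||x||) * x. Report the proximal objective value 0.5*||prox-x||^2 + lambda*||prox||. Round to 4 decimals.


Step 1: Compute ||x||.
||x|| = 5.6852
Step 2: Compute scaling factor.
scale = max(0, 1 - 2.08/5.6852) = 0.6341
Step 3: prox(x) = [-1.2107, -1.0691, 3.2231]
||prox(x)|| = 3.6052
Step 4: Proximal objective.
0.5*||prox-x||^2 = 2.1632
lambda*||prox|| = 7.4988
Total = 9.662


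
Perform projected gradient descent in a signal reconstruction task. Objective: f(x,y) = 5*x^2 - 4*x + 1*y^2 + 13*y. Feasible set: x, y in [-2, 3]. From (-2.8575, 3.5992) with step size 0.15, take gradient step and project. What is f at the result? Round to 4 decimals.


Step 1: Compute gradient at (-2.8575, 3.5992).
grad_x = 2*5*-2.8575 - 4 = -32.575
grad_y = 2*1*3.5992 + 13 = 20.1984
Step 2: Gradient step.
x_raw = -2.8575 - 0.15*-32.575 = 2.0288
y_raw = 3.5992 - 0.15*20.1984 = 0.5694
Step 3: Project onto [-2, 3].
x_proj = clip(2.0288) = 2.0288
y_proj = clip(0.5694) = 0.5694
Step 4: Evaluate f.
f(2.0288, 0.5694) = 20.1911


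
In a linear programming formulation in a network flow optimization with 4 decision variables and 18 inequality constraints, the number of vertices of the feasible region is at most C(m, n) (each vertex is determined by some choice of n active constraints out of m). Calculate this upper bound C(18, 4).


Each vertex corresponds to some choice of n active constraints out of m, so the number of vertices is at most C(m, n) = m! / (n!(m-n)!).
m = 18, n = 4
Numerator: 18 * 17 * 16 * 15
Denominator: 4! = 24
C(18, 4) = 3060


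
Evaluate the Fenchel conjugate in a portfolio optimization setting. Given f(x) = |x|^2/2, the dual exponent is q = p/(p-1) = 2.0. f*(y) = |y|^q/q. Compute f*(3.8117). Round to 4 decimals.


The conjugate exponent q satisfies 1/p + 1/q = 1.
p = 2, so q = 2/(2 - 1) = 2.0
|y|^q = 3.8117^2.0 = 14.5291
f*(3.8117) = 14.5291 / 2.0 = 7.2645


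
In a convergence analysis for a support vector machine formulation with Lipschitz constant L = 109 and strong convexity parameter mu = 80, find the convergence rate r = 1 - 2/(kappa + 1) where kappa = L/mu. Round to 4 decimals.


Step 1: Compute the condition number.
kappa = L/mu = 109/80 = 1.3625
Step 2: Compute the convergence rate.
r = 1 - 2/(kappa + 1) = 1 - 2*mu/(L + mu) = (L - mu)/(L + mu) = 29/189 = 0.1534


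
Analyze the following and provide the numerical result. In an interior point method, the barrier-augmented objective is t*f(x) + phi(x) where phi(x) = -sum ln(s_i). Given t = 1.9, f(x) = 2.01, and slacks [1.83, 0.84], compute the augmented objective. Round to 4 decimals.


Step 1: Compute log-barrier.
ln values: [0.6043, -0.1744]
phi = -(0.6043 - 0.1744) = -0.43
Step 2: Compute augmented objective.
t*f(x) = 1.9*2.01 = 3.819
Total = 3.819 - 0.43 = 3.389


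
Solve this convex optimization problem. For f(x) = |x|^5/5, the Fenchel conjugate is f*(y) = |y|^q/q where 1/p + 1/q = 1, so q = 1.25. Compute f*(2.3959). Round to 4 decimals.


The conjugate exponent q satisfies 1/p + 1/q = 1.
p = 5, so q = 5/(5 - 1) = 1.25
|y|^q = 2.3959^1.25 = 2.9808
f*(2.3959) = 2.9808 / 1.25 = 2.3847


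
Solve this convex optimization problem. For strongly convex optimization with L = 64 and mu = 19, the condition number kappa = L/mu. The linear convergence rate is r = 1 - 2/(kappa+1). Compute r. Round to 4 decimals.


Step 1: Compute the condition number.
kappa = L/mu = 64/19 = 3.3684
Step 2: Compute the convergence rate.
r = 1 - 2/(kappa + 1) = 1 - 2*mu/(L + mu) = (L - mu)/(L + mu) = 45/83 = 0.5422


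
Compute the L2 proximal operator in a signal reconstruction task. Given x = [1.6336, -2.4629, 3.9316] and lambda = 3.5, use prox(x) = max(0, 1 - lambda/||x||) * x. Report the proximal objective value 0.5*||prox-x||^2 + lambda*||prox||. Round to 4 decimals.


Step 1: Compute ||x||.
||x|| = 4.9185
Step 2: Compute scaling factor.
scale = max(0, 1 - 3.5/4.9185) = 0.2884
Step 3: prox(x) = [0.4711, -0.7103, 1.1339]
||prox(x)|| = 1.4185
Step 4: Proximal objective.
0.5*||prox-x||^2 = 6.125
lambda*||prox|| = 4.9648
Total = 11.0899


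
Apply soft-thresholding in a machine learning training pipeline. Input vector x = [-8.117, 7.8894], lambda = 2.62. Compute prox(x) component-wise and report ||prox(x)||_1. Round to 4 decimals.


Soft-thresholding with lambda = 2.62:
prox(-8.117) = sign(-8.117)*max(|-8.117| - 2.62, 0) = -5.497
prox(7.8894) = sign(7.8894)*max(|7.8894| - 2.62, 0) = 5.2694
prox(x) = [-5.497, 5.2694]
||prox(x)||_1 = 5.497 + 5.2694 = 10.7664


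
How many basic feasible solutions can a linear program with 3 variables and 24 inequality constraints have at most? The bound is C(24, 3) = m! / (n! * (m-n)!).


Each vertex corresponds to some choice of n active constraints out of m, so the number of vertices is at most C(m, n) = m! / (n!(m-n)!).
m = 24, n = 3
Numerator: 24 * 23 * 22
Denominator: 3! = 6
C(24, 3) = 2024


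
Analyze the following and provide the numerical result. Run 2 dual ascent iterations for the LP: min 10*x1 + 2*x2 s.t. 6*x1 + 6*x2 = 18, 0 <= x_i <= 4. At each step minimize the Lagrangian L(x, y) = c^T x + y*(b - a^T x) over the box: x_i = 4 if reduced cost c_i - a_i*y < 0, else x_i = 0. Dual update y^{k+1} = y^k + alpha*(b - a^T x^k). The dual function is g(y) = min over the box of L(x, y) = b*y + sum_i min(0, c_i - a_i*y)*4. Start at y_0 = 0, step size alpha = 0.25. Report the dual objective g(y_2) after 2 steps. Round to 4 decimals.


Dual ascent for LP: min 10*x1 + 2*x2, 6*x1 + 6*x2 = 18, 0 <= x_i <= 4
Step 1: y^k = 0.0, reduced costs: (10.0, 2.0)
  x^k = (0.0, 0.0), subgradient = b - a^T x = 18.0
  y^{k+1} = 0.0 + 0.25*18.0 = 4.5
Step 2: y^k = 4.5, reduced costs: (-17.0, -25.0)
  x^k = (4.0, 4.0), subgradient = b - a^T x = -30.0
  y^{k+1} = 4.5 + 0.25*-30.0 = -3.0
Dual objective at y_2 = -3.0: reduced costs (28.0, 20.0), box minimizer x = (0.0, 0.0)
g(y_2) = b*y + (c1 - a1*y)*x1 + (c2 - a2*y)*x2 = 18*(-3.0) + 28.0*0.0 + 20.0*0.0 = -54.0 + 0.0 + 0.0 = -54.0


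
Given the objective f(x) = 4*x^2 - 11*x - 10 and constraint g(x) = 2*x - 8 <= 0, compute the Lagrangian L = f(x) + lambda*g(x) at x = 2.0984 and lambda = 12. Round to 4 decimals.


Step 1: Evaluate f(x).
f(2.0984) = 4*2.0984^2 - 11*2.0984 - 10 = -15.4693
Step 2: Evaluate g(x).
g(2.0984) = 2*2.0984 - 8 = -3.8032
Step 3: Compute Lagrangian.
L = -15.4693 + 12*-3.8032 = -61.1077


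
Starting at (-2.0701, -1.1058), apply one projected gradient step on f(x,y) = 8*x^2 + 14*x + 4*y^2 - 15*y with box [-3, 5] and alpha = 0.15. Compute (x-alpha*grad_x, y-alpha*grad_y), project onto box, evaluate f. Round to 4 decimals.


Step 1: Compute gradient at (-2.0701, -1.1058).
grad_x = 2*8*-2.0701 + 14 = -19.1216
grad_y = 2*4*-1.1058 - 15 = -23.8464
Step 2: Gradient step.
x_raw = -2.0701 - 0.15*-19.1216 = 0.7981
y_raw = -1.1058 - 0.15*-23.8464 = 2.4712
Step 3: Project onto [-3, 5].
x_proj = clip(0.7981) = 0.7981
y_proj = clip(2.4712) = 2.4712
Step 4: Evaluate f.
f(0.7981, 2.4712) = 3.6293


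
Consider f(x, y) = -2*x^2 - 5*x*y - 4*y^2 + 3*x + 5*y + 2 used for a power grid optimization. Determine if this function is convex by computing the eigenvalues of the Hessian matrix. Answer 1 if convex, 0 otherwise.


The Hessian of f(x,y) = -2*x^2 - 5*x*y - 4*y^2 + 3*x + 5*y + 2 is:
H = [[-4, -5], [-5, -8]]
Trace = -4 - 8 = -12
Determinant = -4*-8 - (-5)^2 = 7
Discriminant = (-12)^2 - 4*7 = 116.0
Eigenvalues: lambda_1 = -11.3852, lambda_2 = -0.6148
The function is not convex.

0


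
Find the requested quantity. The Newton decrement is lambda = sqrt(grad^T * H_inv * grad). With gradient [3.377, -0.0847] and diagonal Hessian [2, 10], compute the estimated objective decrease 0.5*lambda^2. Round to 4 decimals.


Step 1: H is diagonal, so H^(-1) * g = [1.6885, -0.0085].
Step 2: g^T H^(-1) g = sum_i g_i^2 / H_ii
  = (3.377)^2/2 + (-0.0847)^2/10
  = 5.7021 + 0.0007 = 5.7028
Step 3: Objective decrease = 0.5 * g^T H^(-1) g = 2.8514


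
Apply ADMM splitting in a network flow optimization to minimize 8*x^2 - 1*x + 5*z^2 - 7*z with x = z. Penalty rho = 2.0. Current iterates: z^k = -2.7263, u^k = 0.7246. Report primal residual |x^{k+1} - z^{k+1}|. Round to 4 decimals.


ADMM iteration with rho = 2.0, z^k = -2.7263, u^k = 0.7246
Step 1: x-update.
Minimize 8*x^2 - 1*x + (2.0/2)*(x + 2.7263 + 0.7246)^2
FOC: (2*8 + 2.0)*x = 1 + 2.0*(-2.7263 - 0.7246)
x^{k+1} = -0.3279
Step 2: z-update.
Minimize 5*z^2 - 7*z + (2.0/2)*(-0.3279 - z + 0.7246)^2
FOC: (2*5 + 2.0)*z = 7 + 2.0*(-0.3279 + 0.7246)
z^{k+1} = 0.6495
Step 3: u-update.
u^{k+1} = 0.7246 - 0.3279 - 0.6495 = -0.2527
Step 4: Primal residual = |-0.3279 - 0.6495| = 0.9773


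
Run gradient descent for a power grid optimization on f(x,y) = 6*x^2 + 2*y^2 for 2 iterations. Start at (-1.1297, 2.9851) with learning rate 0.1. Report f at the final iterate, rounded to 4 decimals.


Gradient descent on f(x,y) = 6*x^2 + 2*y^2.
Starting point: (-1.1297, 2.9851), alpha = 0.1
Step 1: grad_x = 2*6*-1.1297 = -13.5564, grad_y = 2*2*2.9851 = 11.9404
  x_1 = -1.1297 - 0.1*-13.5564 = 0.2259
  y_1 = 2.9851 - 0.1*11.9404 = 1.7911
Step 2: grad_x = 2*6*0.2259 = 2.7113, grad_y = 2*2*1.7911 = 7.1642
  x_2 = 0.2259 - 0.1*2.7113 = -0.0452
  y_2 = 1.7911 - 0.1*7.1642 = 1.0746
f(-0.0452, 1.0746) = 6*(-0.0452)^2 + 2*1.0746^2 = 2.3219


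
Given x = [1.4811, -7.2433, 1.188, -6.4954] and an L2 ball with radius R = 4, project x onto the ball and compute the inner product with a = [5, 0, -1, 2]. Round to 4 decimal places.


Step 1: Compute ||x|| (intermediates to 6 decimals).
||x|| = sqrt(1.4811^2 + (-7.2433)^2 + 1.188^2 + (-6.4954)^2) = 9.912649
Step 2: Project.
Since ||x|| > R, scale = R/||x|| = 4/9.912649 = 0.403525, proj(x) = scale * x
proj(x) = [0.597661, -2.922853, 0.479388, -2.621056]
Step 3: Dot product.
a^T * proj(x) = 5*0.597661 + 0*(-2.922853) - 1*0.479388 + 2*(-2.621056) = -2.7332


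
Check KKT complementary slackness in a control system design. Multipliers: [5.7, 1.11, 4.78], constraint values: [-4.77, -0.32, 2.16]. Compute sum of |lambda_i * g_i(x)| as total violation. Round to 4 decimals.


KKT complementary slackness check:
lambda_1 * g_1 = 5.7 * -4.77 = -27.189
lambda_2 * g_2 = 1.11 * -0.32 = -0.3552
lambda_3 * g_3 = 4.78 * 2.16 = 10.3248
Total violation = 27.189 + 0.3552 + 10.3248 = 37.869


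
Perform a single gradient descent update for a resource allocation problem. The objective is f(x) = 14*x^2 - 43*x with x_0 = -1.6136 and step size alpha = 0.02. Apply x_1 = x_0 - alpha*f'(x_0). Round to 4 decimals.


We compute the gradient at x_0 and apply the update.
f'(x) = 28*x - 43
f'(-1.6136) = 28*-1.6136 - 43 = -88.1808
x_1 = -1.6136 - 0.02*-88.1808 = 0.15


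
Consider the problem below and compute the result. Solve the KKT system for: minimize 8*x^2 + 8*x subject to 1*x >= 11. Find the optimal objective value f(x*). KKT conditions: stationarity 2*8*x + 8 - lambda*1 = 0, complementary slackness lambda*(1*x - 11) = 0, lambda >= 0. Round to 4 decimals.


Step 1: Try lambda = 0 (constraint inactive).
x_unc = -8/(2*8) = -0.5
Check: 1*-0.5 = -0.5 < 11 -- violated!
Step 2: Constraint must be active: 1*x = 11
x* = 11/1 = 11.0
lambda = (2*8*11.0 + 8)/1 = 184.0
Step 3: Compute optimal value.
f(x*) = 8*11.0^2 + 8*11.0 = 1056.0


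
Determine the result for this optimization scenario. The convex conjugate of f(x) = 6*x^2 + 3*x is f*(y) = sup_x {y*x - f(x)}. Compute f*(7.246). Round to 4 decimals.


f*(y) = sup_x {y*x - a*x^2 - b*x} = sup_x {(y-b)*x - a*x^2}
FOC: (y - b) - 2a*x = 0 => x* = (y - b)/(2a)
x* = (7.246 - 3)/(2*6) = 0.3538
f*(7.246) = (y-b)^2/(4a) = (7.246 - 3)^2/(4*6)
= 18.0285/24 = 0.7512


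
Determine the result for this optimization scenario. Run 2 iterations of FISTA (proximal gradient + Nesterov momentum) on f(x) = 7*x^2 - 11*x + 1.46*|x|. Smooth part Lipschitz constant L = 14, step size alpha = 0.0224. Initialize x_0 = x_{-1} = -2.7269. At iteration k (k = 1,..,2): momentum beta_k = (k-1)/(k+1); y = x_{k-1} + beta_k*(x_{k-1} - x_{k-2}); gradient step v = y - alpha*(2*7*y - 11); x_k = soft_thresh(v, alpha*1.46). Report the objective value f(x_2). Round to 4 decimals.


FISTA on f(x) = 7*x^2 - 11*x + 1.46*|x|
L = 14, alpha = 0.0224
Iteration 1: beta = 0.0, y = -2.7269 + 0.0*(-2.7269 + 2.7269) = -2.7269
  grad(y) = -49.1766, v = y - alpha*grad = -1.6253
  prox(v) = soft_thresh(-1.6253, 0.0327) = -1.5926
Iteration 2: beta = 0.3333, y = -1.5926 + 0.3333*(-1.5926 + 2.7269) = -1.2146
  grad(y) = -28.0037, v = y - alpha*grad = -0.5873
  prox(v) = soft_thresh(-0.5873, 0.0327) = -0.5546
f(x_2) = 7*(-0.5546)^2 - 11*(-0.5546) + 1.46*|-0.5546| = 9.0627


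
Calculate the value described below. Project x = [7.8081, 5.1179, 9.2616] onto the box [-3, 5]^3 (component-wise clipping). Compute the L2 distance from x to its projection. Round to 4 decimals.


Project each component onto [-3, 5].
clip(7.8081) = 5.0, clip(5.1179) = 5.0, clip(9.2616) = 5.0
Projection = [5.0, 5.0, 5.0]
Squared diffs: [7.8854, 0.0139, 18.1612]
Distance = sqrt(26.0605) = 5.105


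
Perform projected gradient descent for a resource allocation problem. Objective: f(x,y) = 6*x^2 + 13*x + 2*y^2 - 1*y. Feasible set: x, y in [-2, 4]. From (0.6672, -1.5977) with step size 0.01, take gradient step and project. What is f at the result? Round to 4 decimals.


Step 1: Compute gradient at (0.6672, -1.5977).
grad_x = 2*6*0.6672 + 13 = 21.0064
grad_y = 2*2*-1.5977 - 1 = -7.3908
Step 2: Gradient step.
x_raw = 0.6672 - 0.01*21.0064 = 0.4571
y_raw = -1.5977 - 0.01*-7.3908 = -1.5238
Step 3: Project onto [-2, 4].
x_proj = clip(0.4571) = 0.4571
y_proj = clip(-1.5238) = -1.5238
Step 4: Evaluate f.
f(0.4571, -1.5238) = 13.3643


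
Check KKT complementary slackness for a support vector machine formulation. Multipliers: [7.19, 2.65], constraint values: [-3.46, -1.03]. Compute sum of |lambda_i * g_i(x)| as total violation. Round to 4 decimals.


KKT complementary slackness check:
lambda_1 * g_1 = 7.19 * -3.46 = -24.8774
lambda_2 * g_2 = 2.65 * -1.03 = -2.7295
Total violation = 24.8774 + 2.7295 = 27.6069


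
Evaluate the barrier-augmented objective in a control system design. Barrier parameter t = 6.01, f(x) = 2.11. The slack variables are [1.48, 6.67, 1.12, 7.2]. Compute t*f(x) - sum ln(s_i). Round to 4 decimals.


Step 1: Compute log-barrier.
ln values: [0.392, 1.8976, 0.1133, 1.9741]
phi = -(0.392 + 1.8976 + 0.1133 + 1.9741) = -4.3771
Step 2: Compute augmented objective.
t*f(x) = 6.01*2.11 = 12.6811
Total = 12.6811 - 4.3771 = 8.304


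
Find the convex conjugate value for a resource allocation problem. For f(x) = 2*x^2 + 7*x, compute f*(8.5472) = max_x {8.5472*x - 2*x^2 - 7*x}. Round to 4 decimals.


f*(y) = sup_x {y*x - a*x^2 - b*x} = sup_x {(y-b)*x - a*x^2}
FOC: (y - b) - 2a*x = 0 => x* = (y - b)/(2a)
x* = (8.5472 - 7)/(2*2) = 0.3868
f*(8.5472) = (y-b)^2/(4a) = (8.5472 - 7)^2/(4*2)
= 2.3938/8 = 0.2992


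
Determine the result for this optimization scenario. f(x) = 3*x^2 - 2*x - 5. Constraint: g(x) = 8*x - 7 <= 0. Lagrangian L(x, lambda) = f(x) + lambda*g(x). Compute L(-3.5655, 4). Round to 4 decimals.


Step 1: Evaluate f(x).
f(-3.5655) = 3*(-3.5655)^2 - 2*(-3.5655) - 5 = 40.2694
Step 2: Evaluate g(x).
g(-3.5655) = 8*-3.5655 - 7 = -35.524
Step 3: Compute Lagrangian.
L = 40.2694 + 4*-35.524 = -101.8266


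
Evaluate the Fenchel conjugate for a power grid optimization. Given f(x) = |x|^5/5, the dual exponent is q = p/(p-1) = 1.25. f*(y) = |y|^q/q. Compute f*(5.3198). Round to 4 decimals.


The conjugate exponent q satisfies 1/p + 1/q = 1.
p = 5, so q = 5/(5 - 1) = 1.25
|y|^q = 5.3198^1.25 = 8.0792
f*(5.3198) = 8.0792 / 1.25 = 6.4634


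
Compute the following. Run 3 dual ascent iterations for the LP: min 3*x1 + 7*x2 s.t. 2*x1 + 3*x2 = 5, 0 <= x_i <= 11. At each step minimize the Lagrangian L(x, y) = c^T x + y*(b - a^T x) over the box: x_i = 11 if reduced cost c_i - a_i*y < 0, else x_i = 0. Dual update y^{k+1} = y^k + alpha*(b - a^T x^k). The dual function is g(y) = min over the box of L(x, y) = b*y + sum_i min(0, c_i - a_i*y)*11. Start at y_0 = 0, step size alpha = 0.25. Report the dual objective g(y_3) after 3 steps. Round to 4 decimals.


Dual ascent for LP: min 3*x1 + 7*x2, 2*x1 + 3*x2 = 5, 0 <= x_i <= 11
Step 1: y^k = 0.0, reduced costs: (3.0, 7.0)
  x^k = (0.0, 0.0), subgradient = b - a^T x = 5.0
  y^{k+1} = 0.0 + 0.25*5.0 = 1.25
Step 2: y^k = 1.25, reduced costs: (0.5, 3.25)
  x^k = (0.0, 0.0), subgradient = b - a^T x = 5.0
  y^{k+1} = 1.25 + 0.25*5.0 = 2.5
Step 3: y^k = 2.5, reduced costs: (-2.0, -0.5)
  x^k = (11.0, 11.0), subgradient = b - a^T x = -50.0
  y^{k+1} = 2.5 + 0.25*-50.0 = -10.0
Dual objective at y_3 = -10.0: reduced costs (23.0, 37.0), box minimizer x = (0.0, 0.0)
g(y_3) = b*y + (c1 - a1*y)*x1 + (c2 - a2*y)*x2 = 5*(-10.0) + 23.0*0.0 + 37.0*0.0 = -50.0 + 0.0 + 0.0 = -50.0


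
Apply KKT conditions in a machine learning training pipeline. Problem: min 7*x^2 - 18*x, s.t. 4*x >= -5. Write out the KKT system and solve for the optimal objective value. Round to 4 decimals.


Step 1: Try lambda = 0 (constraint inactive).
Stationarity: 2*7*x - 18 = 0
x* = 18/(2*7) = 9/7 = 1.2857 (rounded; the exact value 9/7 is used below)
Check constraint: 4*1.2857 = 5.1428 >= -5 -- satisfied.
Step 2: Compute optimal value.
f(x*) = 7*(9/7)^2 - 18*(9/7) = -11.5714


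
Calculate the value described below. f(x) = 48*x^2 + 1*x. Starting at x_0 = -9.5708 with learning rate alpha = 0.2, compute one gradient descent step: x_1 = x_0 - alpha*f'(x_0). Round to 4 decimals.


We compute the gradient at x_0 and apply the update.
f'(x) = 96*x + 1
f'(-9.5708) = 96*-9.5708 + 1 = -917.7968
x_1 = -9.5708 - 0.2*-917.7968 = 173.9886


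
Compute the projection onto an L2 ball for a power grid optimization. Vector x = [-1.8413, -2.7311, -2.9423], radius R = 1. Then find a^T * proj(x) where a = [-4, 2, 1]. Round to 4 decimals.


Step 1: Compute ||x|| (intermediates to 6 decimals).
||x|| = sqrt((-1.8413)^2 + (-2.7311)^2 + (-2.9423)^2) = 4.416608
Step 2: Project.
Since ||x|| > R, scale = R/||x|| = 1/4.416608 = 0.226418, proj(x) = scale * x
proj(x) = [-0.416903, -0.61837, -0.66619]
Step 3: Dot product.
a^T * proj(x) = -4*(-0.416903) + 2*(-0.61837) + 1*(-0.66619) = -0.2353


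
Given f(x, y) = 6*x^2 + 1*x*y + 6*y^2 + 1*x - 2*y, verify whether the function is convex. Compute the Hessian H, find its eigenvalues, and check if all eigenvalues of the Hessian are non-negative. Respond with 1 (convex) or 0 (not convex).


The Hessian of f(x,y) = 6*x^2 + 1*x*y + 6*y^2 + 1*x - 2*y is:
H = [[12, 1], [1, 12]]
Trace = 12 + 12 = 24
Determinant = 12*12 - (1)^2 = 143
Discriminant = (24)^2 - 4*143 = 4.0
Eigenvalues: lambda_1 = 11.0, lambda_2 = 13.0
The function is convex.

1


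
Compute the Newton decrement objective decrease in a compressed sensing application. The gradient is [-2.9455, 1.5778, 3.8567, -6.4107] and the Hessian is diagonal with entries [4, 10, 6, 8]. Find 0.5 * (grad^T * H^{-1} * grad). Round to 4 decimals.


Step 1: H is diagonal, so H^(-1) * g = [-0.7364, 0.1578, 0.6428, -0.8013].
Step 2: g^T H^(-1) g = sum_i g_i^2 / H_ii
  = (-2.9455)^2/4 + (1.5778)^2/10 + (3.8567)^2/6 + (-6.4107)^2/8
  = 2.169 + 0.2489 + 2.479 + 5.1371 = 10.0341
Step 3: Objective decrease = 0.5 * g^T H^(-1) g = 5.017


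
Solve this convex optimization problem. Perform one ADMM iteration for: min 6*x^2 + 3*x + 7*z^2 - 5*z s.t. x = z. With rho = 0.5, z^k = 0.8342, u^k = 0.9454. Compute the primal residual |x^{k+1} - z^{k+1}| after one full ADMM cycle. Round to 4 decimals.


ADMM iteration with rho = 0.5, z^k = 0.8342, u^k = 0.9454
Step 1: x-update.
Minimize 6*x^2 + 3*x + (0.5/2)*(x - 0.8342 + 0.9454)^2
FOC: (2*6 + 0.5)*x = -3 + 0.5*(0.8342 - 0.9454)
x^{k+1} = -0.2444
Step 2: z-update.
Minimize 7*z^2 - 5*z + (0.5/2)*(-0.2444 - z + 0.9454)^2
FOC: (2*7 + 0.5)*z = 5 + 0.5*(-0.2444 + 0.9454)
z^{k+1} = 0.369
Step 3: u-update.
u^{k+1} = 0.9454 - 0.2444 - 0.369 = 0.332
Step 4: Primal residual = |-0.2444 - 0.369| = 0.6134


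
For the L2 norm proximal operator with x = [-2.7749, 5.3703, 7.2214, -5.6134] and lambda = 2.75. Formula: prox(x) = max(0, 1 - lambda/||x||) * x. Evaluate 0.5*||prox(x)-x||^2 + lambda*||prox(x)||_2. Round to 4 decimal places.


Step 1: Compute ||x||.
||x|| = 10.9635
Step 2: Compute scaling factor.
scale = max(0, 1 - 2.75/10.9635) = 0.7492
Step 3: prox(x) = [-2.0789, 4.0233, 5.41, -4.2054]
||prox(x)|| = 8.2135
Step 4: Proximal objective.
0.5*||prox-x||^2 = 3.7813
lambda*||prox|| = 22.5871
Total = 26.3685


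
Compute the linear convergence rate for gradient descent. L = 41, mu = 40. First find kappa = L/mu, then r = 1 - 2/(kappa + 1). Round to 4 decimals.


Step 1: Compute the condition number.
kappa = L/mu = 41/40 = 1.025
Step 2: Compute the convergence rate.
r = 1 - 2/(kappa + 1) = 1 - 2*mu/(L + mu) = (L - mu)/(L + mu) = 1/81 = 0.0123


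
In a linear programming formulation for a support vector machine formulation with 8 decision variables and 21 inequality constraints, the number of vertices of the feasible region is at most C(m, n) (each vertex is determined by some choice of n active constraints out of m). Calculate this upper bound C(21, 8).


Each vertex corresponds to some choice of n active constraints out of m, so the number of vertices is at most C(m, n) = m! / (n!(m-n)!).
m = 21, n = 8
Numerator: 21 * 20 * 19 * 18 * 17 * 16 * 15 * 14
Denominator: 8! = 40320
C(21, 8) = 203490


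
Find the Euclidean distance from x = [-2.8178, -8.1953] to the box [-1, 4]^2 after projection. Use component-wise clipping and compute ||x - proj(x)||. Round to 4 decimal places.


Project each component onto [-1, 4].
clip(-2.8178) = -1.0, clip(-8.1953) = -1.0
Projection = [-1.0, -1.0]
Squared diffs: [3.3044, 51.7723]
Distance = sqrt(55.0767) = 7.4214


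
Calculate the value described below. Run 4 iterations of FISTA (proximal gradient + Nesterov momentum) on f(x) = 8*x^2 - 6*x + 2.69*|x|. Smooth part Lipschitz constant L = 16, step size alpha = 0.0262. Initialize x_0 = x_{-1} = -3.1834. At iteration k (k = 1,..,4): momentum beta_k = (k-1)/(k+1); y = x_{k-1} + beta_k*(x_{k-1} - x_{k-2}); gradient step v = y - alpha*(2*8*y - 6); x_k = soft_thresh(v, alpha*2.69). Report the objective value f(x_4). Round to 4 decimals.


FISTA on f(x) = 8*x^2 - 6*x + 2.69*|x|
L = 16, alpha = 0.0262
Iteration 1: beta = 0.0, y = -3.1834 + 0.0*(-3.1834 + 3.1834) = -3.1834
  grad(y) = -56.9344, v = y - alpha*grad = -1.6917
  prox(v) = soft_thresh(-1.6917, 0.0705) = -1.6212
Iteration 2: beta = 0.3333, y = -1.6212 + 0.3333*(-1.6212 + 3.1834) = -1.1005
  grad(y) = -23.6083, v = y - alpha*grad = -0.482
  prox(v) = soft_thresh(-0.482, 0.0705) = -0.4115
Iteration 3: beta = 0.5, y = -0.4115 + 0.5*(-0.4115 + 1.6212) = 0.1934
  grad(y) = -2.9062, v = y - alpha*grad = 0.2695
  prox(v) = soft_thresh(0.2695, 0.0705) = 0.199
Iteration 4: beta = 0.6, y = 0.199 + 0.6*(0.199 + 0.4115) = 0.5653
  grad(y) = 3.0455, v = y - alpha*grad = 0.4856
  prox(v) = soft_thresh(0.4856, 0.0705) = 0.4151
f(x_4) = 8*0.4151^2 - 6*0.4151 + 2.69*|0.4151| = 0.0044


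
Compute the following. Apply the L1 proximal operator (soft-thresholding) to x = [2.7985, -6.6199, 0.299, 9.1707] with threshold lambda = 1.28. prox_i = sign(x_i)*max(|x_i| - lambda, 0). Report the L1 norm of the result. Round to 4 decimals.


Soft-thresholding with lambda = 1.28:
prox(2.7985) = sign(2.7985)*max(|2.7985| - 1.28, 0) = 1.5185
prox(-6.6199) = sign(-6.6199)*max(|-6.6199| - 1.28, 0) = -5.3399
prox(0.299) = sign(0.299)*max(|0.299| - 1.28, 0) = 0.0
prox(9.1707) = sign(9.1707)*max(|9.1707| - 1.28, 0) = 7.8907
prox(x) = [1.5185, -5.3399, 0.0, 7.8907]
||prox(x)||_1 = 1.5185 + 5.3399 + 0.0 + 7.8907 = 14.7491


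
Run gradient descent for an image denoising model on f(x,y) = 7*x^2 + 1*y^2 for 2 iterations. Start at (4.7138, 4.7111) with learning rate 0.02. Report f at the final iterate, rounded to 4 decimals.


Gradient descent on f(x,y) = 7*x^2 + 1*y^2.
Starting point: (4.7138, 4.7111), alpha = 0.02
Step 1: grad_x = 2*7*4.7138 = 65.9932, grad_y = 2*1*4.7111 = 9.4222
  x_1 = 4.7138 - 0.02*65.9932 = 3.3939
  y_1 = 4.7111 - 0.02*9.4222 = 4.5227
Step 2: grad_x = 2*7*3.3939 = 47.5151, grad_y = 2*1*4.5227 = 9.0453
  x_2 = 3.3939 - 0.02*47.5151 = 2.4436
  y_2 = 4.5227 - 0.02*9.0453 = 4.3417
f(2.4436, 4.3417) = 7*2.4436^2 + 1*4.3417^2 = 60.6502


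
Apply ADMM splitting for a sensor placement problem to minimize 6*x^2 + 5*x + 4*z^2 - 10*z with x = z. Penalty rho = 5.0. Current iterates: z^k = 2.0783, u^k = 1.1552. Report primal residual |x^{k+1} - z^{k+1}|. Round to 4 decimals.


ADMM iteration with rho = 5.0, z^k = 2.0783, u^k = 1.1552
Step 1: x-update.
Minimize 6*x^2 + 5*x + (5.0/2)*(x - 2.0783 + 1.1552)^2
FOC: (2*6 + 5.0)*x = -5 + 5.0*(2.0783 - 1.1552)
x^{k+1} = -0.0226
Step 2: z-update.
Minimize 4*z^2 - 10*z + (5.0/2)*(-0.0226 - z + 1.1552)^2
FOC: (2*4 + 5.0)*z = 10 + 5.0*(-0.0226 + 1.1552)
z^{k+1} = 1.2048
Step 3: u-update.
u^{k+1} = 1.1552 - 0.0226 - 1.2048 = -0.0723
Step 4: Primal residual = |-0.0226 - 1.2048| = 1.2275


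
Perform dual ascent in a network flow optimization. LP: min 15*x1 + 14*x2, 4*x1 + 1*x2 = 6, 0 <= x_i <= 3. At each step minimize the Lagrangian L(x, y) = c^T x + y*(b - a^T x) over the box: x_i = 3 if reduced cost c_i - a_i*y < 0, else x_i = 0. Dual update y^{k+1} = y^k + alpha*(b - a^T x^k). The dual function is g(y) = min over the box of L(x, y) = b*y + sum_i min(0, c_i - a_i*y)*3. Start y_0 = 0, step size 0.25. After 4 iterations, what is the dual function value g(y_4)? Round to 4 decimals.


Dual ascent for LP: min 15*x1 + 14*x2, 4*x1 + 1*x2 = 6, 0 <= x_i <= 3
Step 1: y^k = 0.0, reduced costs: (15.0, 14.0)
  x^k = (0.0, 0.0), subgradient = b - a^T x = 6.0
  y^{k+1} = 0.0 + 0.25*6.0 = 1.5
Step 2: y^k = 1.5, reduced costs: (9.0, 12.5)
  x^k = (0.0, 0.0), subgradient = b - a^T x = 6.0
  y^{k+1} = 1.5 + 0.25*6.0 = 3.0
Step 3: y^k = 3.0, reduced costs: (3.0, 11.0)
  x^k = (0.0, 0.0), subgradient = b - a^T x = 6.0
  y^{k+1} = 3.0 + 0.25*6.0 = 4.5
Step 4: y^k = 4.5, reduced costs: (-3.0, 9.5)
  x^k = (3.0, 0.0), subgradient = b - a^T x = -6.0
  y^{k+1} = 4.5 + 0.25*-6.0 = 3.0
Dual objective at y_4 = 3.0: reduced costs (3.0, 11.0), box minimizer x = (0.0, 0.0)
g(y_4) = b*y + (c1 - a1*y)*x1 + (c2 - a2*y)*x2 = 6*3.0 + 3.0*0.0 + 11.0*0.0 = 18.0 + 0.0 + 0.0 = 18.0


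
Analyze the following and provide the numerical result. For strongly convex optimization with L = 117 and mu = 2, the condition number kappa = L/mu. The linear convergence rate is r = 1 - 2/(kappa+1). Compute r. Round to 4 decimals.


Step 1: Compute the condition number.
kappa = L/mu = 117/2 = 58.5
Step 2: Compute the convergence rate.
r = 1 - 2/(kappa + 1) = 1 - 2*mu/(L + mu) = (L - mu)/(L + mu) = 115/119 = 0.9664


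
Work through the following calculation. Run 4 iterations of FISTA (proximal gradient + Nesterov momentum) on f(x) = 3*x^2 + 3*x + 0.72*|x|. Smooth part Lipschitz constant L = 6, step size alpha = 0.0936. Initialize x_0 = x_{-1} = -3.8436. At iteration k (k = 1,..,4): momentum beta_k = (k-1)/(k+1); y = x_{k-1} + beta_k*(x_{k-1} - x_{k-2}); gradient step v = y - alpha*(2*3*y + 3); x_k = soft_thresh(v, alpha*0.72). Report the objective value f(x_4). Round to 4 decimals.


FISTA on f(x) = 3*x^2 + 3*x + 0.72*|x|
L = 6, alpha = 0.0936
Iteration 1: beta = 0.0, y = -3.8436 + 0.0*(-3.8436 + 3.8436) = -3.8436
  grad(y) = -20.0616, v = y - alpha*grad = -1.9658
  prox(v) = soft_thresh(-1.9658, 0.0674) = -1.8984
Iteration 2: beta = 0.3333, y = -1.8984 + 0.3333*(-1.8984 + 3.8436) = -1.2501
  grad(y) = -4.5003, v = y - alpha*grad = -0.8288
  prox(v) = soft_thresh(-0.8288, 0.0674) = -0.7614
Iteration 3: beta = 0.5, y = -0.7614 + 0.5*(-0.7614 + 1.8984) = -0.1929
  grad(y) = 1.8424, v = y - alpha*grad = -0.3654
  prox(v) = soft_thresh(-0.3654, 0.0674) = -0.298
Iteration 4: beta = 0.6, y = -0.298 + 0.6*(-0.298 + 0.7614) = -0.0199
  grad(y) = 2.8805, v = y - alpha*grad = -0.2895
  prox(v) = soft_thresh(-0.2895, 0.0674) = -0.2221
f(x_4) = 3*(-0.2221)^2 + 3*(-0.2221) + 0.72*|-0.2221| = -0.3584


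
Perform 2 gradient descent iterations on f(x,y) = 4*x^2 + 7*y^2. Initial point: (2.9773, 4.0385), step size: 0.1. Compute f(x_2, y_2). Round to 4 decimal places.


Gradient descent on f(x,y) = 4*x^2 + 7*y^2.
Starting point: (2.9773, 4.0385), alpha = 0.1
Step 1: grad_x = 2*4*2.9773 = 23.8184, grad_y = 2*7*4.0385 = 56.539
  x_1 = 2.9773 - 0.1*23.8184 = 0.5955
  y_1 = 4.0385 - 0.1*56.539 = -1.6154
Step 2: grad_x = 2*4*0.5955 = 4.7637, grad_y = 2*7*-1.6154 = -22.6156
  x_2 = 0.5955 - 0.1*4.7637 = 0.1191
  y_2 = -1.6154 - 0.1*-22.6156 = 0.6462
f(0.1191, 0.6462) = 4*0.1191^2 + 7*0.6462^2 = 2.9794


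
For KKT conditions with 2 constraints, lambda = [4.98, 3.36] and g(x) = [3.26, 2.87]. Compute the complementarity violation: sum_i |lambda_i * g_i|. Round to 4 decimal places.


KKT complementary slackness check:
lambda_1 * g_1 = 4.98 * 3.26 = 16.2348
lambda_2 * g_2 = 3.36 * 2.87 = 9.6432
Total violation = 16.2348 + 9.6432 = 25.878


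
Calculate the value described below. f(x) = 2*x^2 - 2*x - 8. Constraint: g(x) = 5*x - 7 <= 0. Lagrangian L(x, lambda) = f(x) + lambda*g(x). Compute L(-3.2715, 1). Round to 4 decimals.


Step 1: Evaluate f(x).
f(-3.2715) = 2*(-3.2715)^2 - 2*(-3.2715) - 8 = 19.9484
Step 2: Evaluate g(x).
g(-3.2715) = 5*-3.2715 - 7 = -23.3575
Step 3: Compute Lagrangian.
L = 19.9484 + 1*-23.3575 = -3.4091


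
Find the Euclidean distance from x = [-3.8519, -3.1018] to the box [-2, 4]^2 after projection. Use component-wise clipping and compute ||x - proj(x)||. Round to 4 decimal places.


Project each component onto [-2, 4].
clip(-3.8519) = -2.0, clip(-3.1018) = -2.0
Projection = [-2.0, -2.0]
Squared diffs: [3.4295, 1.214]
Distance = sqrt(4.6435) = 2.1549


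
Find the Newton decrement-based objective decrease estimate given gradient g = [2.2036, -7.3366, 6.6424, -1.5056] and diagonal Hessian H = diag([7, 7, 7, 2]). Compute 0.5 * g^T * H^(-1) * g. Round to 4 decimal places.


Step 1: H is diagonal, so H^(-1) * g = [0.3148, -1.0481, 0.9489, -0.7528].
Step 2: g^T H^(-1) g = sum_i g_i^2 / H_ii
  = (2.2036)^2/7 + (-7.3366)^2/7 + (6.6424)^2/7 + (-1.5056)^2/2
  = 0.6937 + 7.6894 + 6.3031 + 1.1334 = 15.8196
Step 3: Objective decrease = 0.5 * g^T H^(-1) g = 7.9098


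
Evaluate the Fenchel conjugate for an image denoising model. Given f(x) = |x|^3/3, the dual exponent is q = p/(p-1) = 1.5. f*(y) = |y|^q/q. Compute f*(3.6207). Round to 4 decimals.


The conjugate exponent q satisfies 1/p + 1/q = 1.
p = 3, so q = 3/(3 - 1) = 1.5
|y|^q = 3.6207^1.5 = 6.8895
f*(3.6207) = 6.8895 / 1.5 = 4.593


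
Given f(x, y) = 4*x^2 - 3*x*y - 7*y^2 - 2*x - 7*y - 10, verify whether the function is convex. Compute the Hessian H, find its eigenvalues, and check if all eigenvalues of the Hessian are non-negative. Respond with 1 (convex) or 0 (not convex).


The Hessian of f(x,y) = 4*x^2 - 3*x*y - 7*y^2 - 2*x - 7*y - 10 is:
H = [[8, -3], [-3, -14]]
Trace = 8 - 14 = -6
Determinant = 8*-14 - (-3)^2 = -121
Discriminant = (-6)^2 - 4*-121 = 520.0
Eigenvalues: lambda_1 = -14.4018, lambda_2 = 8.4018
The function is not convex.

0


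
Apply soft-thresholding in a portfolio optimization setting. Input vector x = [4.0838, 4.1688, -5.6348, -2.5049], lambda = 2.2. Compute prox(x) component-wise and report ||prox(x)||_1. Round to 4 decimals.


Soft-thresholding with lambda = 2.2:
prox(4.0838) = sign(4.0838)*max(|4.0838| - 2.2, 0) = 1.8838
prox(4.1688) = sign(4.1688)*max(|4.1688| - 2.2, 0) = 1.9688
prox(-5.6348) = sign(-5.6348)*max(|-5.6348| - 2.2, 0) = -3.4348
prox(-2.5049) = sign(-2.5049)*max(|-2.5049| - 2.2, 0) = -0.3049
prox(x) = [1.8838, 1.9688, -3.4348, -0.3049]
||prox(x)||_1 = 1.8838 + 1.9688 + 3.4348 + 0.3049 = 7.5923


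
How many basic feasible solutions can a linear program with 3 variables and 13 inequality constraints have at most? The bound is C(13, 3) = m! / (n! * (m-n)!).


Each vertex corresponds to some choice of n active constraints out of m, so the number of vertices is at most C(m, n) = m! / (n!(m-n)!).
m = 13, n = 3
Numerator: 13 * 12 * 11
Denominator: 3! = 6
C(13, 3) = 286


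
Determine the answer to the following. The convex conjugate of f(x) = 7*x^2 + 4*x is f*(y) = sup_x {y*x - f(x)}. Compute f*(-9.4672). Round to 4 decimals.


f*(y) = sup_x {y*x - a*x^2 - b*x} = sup_x {(y-b)*x - a*x^2}
FOC: (y - b) - 2a*x = 0 => x* = (y - b)/(2a)
x* = (-9.4672 - 4)/(2*7) = -0.9619
f*(-9.4672) = (y-b)^2/(4a) = (-9.4672 - 4)^2/(4*7)
= 181.3655/28 = 6.4773


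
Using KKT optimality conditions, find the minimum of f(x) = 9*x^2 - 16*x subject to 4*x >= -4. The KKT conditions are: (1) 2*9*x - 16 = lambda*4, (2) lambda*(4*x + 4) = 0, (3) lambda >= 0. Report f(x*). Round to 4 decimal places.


Step 1: Try lambda = 0 (constraint inactive).
Stationarity: 2*9*x - 16 = 0
x* = 16/(2*9) = 8/9 = 0.8889 (rounded; the exact value 8/9 is used below)
Check constraint: 4*0.8889 = 3.5556 >= -4 -- satisfied.
Step 2: Compute optimal value.
f(x*) = 9*(8/9)^2 - 16*(8/9) = -7.1111


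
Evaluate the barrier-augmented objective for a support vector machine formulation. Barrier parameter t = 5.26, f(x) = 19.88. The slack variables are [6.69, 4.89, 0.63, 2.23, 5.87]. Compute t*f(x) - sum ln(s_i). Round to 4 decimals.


Step 1: Compute log-barrier.
ln values: [1.9006, 1.5872, -0.462, 0.802, 1.7699]
phi = -(1.9006 + 1.5872 - 0.462 + 0.802 + 1.7699) = -5.5976
Step 2: Compute augmented objective.
t*f(x) = 5.26*19.88 = 104.5688
Total = 104.5688 - 5.5976 = 98.9712


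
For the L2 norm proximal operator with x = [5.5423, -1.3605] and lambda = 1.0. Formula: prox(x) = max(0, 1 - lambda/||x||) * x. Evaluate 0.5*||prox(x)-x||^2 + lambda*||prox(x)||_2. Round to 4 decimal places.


Step 1: Compute ||x||.
||x|| = 5.7068
Step 2: Compute scaling factor.
scale = max(0, 1 - 1.0/5.7068) = 0.8248
Step 3: prox(x) = [4.5711, -1.1221]
||prox(x)|| = 4.7068
Step 4: Proximal objective.
0.5*||prox-x||^2 = 0.5
lambda*||prox|| = 4.7068
Total = 5.2068


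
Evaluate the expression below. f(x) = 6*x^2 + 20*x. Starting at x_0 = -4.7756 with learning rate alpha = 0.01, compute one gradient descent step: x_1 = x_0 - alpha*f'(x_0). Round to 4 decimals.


We compute the gradient at x_0 and apply the update.
f'(x) = 12*x + 20
f'(-4.7756) = 12*-4.7756 + 20 = -37.3072
x_1 = -4.7756 - 0.01*-37.3072 = -4.4025


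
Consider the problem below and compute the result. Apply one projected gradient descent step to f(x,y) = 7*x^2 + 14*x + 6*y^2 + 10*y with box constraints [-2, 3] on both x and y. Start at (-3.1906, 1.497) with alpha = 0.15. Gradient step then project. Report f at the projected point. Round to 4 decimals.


Step 1: Compute gradient at (-3.1906, 1.497).
grad_x = 2*7*-3.1906 + 14 = -30.6684
grad_y = 2*6*1.497 + 10 = 27.964
Step 2: Gradient step.
x_raw = -3.1906 - 0.15*-30.6684 = 1.4097
y_raw = 1.497 - 0.15*27.964 = -2.6976
Step 3: Project onto [-2, 3].
x_proj = clip(1.4097) = 1.4097
y_proj = clip(-2.6976) = -2.0
Step 4: Evaluate f.
f(1.4097, -2.0) = 37.6452


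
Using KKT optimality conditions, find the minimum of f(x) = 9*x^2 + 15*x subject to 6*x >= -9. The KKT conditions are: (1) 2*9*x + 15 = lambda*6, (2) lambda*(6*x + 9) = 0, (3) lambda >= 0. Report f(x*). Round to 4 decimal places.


Step 1: Try lambda = 0 (constraint inactive).
Stationarity: 2*9*x + 15 = 0
x* = -15/(2*9) = -5/6 = -0.8333 (rounded; the exact value -5/6 is used below)
Check constraint: 6*-0.8333 = -4.9998 >= -9 -- satisfied.
Step 2: Compute optimal value.
f(x*) = 9*(-5/6)^2 + 15*(-5/6) = -6.25


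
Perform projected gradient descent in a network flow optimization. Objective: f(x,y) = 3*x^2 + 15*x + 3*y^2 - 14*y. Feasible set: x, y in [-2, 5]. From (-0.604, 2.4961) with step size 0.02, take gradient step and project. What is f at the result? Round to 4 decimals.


Step 1: Compute gradient at (-0.604, 2.4961).
grad_x = 2*3*-0.604 + 15 = 11.376
grad_y = 2*3*2.4961 - 14 = 0.9766
Step 2: Gradient step.
x_raw = -0.604 - 0.02*11.376 = -0.8315
y_raw = 2.4961 - 0.02*0.9766 = 2.4766
Step 3: Project onto [-2, 5].
x_proj = clip(-0.8315) = -0.8315
y_proj = clip(2.4766) = 2.4766
Step 4: Evaluate f.
f(-0.8315, 2.4766) = -26.6703


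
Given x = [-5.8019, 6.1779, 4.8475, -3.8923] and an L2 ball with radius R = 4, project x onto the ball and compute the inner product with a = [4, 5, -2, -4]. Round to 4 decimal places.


Step 1: Compute ||x|| (intermediates to 6 decimals).
||x|| = sqrt((-5.8019)^2 + 6.1779^2 + 4.8475^2 + (-3.8923)^2) = 10.510792
Step 2: Project.
Since ||x|| > R, scale = R/||x|| = 4/10.510792 = 0.380561, proj(x) = scale * x
proj(x) = [-2.207977, 2.351068, 1.844769, -1.481258]
Step 3: Dot product.
a^T * proj(x) = 4*(-2.207977) + 5*2.351068 - 2*1.844769 - 4*(-1.481258) = 5.1589


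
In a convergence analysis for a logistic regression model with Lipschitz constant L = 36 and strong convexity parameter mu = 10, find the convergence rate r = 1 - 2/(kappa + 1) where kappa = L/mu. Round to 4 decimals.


Step 1: Compute the condition number.
kappa = L/mu = 36/10 = 3.6
Step 2: Compute the convergence rate.
r = 1 - 2/(kappa + 1) = 1 - 2*mu/(L + mu) = (L - mu)/(L + mu) = 26/46 = 0.5652


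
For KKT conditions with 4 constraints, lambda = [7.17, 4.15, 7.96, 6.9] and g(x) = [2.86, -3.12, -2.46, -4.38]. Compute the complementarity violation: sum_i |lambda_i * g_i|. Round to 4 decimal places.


KKT complementary slackness check:
lambda_1 * g_1 = 7.17 * 2.86 = 20.5062
lambda_2 * g_2 = 4.15 * -3.12 = -12.948
lambda_3 * g_3 = 7.96 * -2.46 = -19.5816
lambda_4 * g_4 = 6.9 * -4.38 = -30.222
Total violation = 20.5062 + 12.948 + 19.5816 + 30.222 = 83.2578


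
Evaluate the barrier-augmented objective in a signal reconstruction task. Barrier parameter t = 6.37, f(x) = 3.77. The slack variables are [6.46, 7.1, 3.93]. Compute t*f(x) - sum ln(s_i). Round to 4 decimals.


Step 1: Compute log-barrier.
ln values: [1.8656, 1.9601, 1.3686]
phi = -(1.8656 + 1.9601 + 1.3686) = -5.1944
Step 2: Compute augmented objective.
t*f(x) = 6.37*3.77 = 24.0149
Total = 24.0149 - 5.1944 = 18.8205


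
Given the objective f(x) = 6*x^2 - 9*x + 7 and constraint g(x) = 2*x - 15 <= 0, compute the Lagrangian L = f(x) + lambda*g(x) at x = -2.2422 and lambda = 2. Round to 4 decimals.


Step 1: Evaluate f(x).
f(-2.2422) = 6*(-2.2422)^2 - 9*(-2.2422) + 7 = 57.3446
Step 2: Evaluate g(x).
g(-2.2422) = 2*-2.2422 - 15 = -19.4844
Step 3: Compute Lagrangian.
L = 57.3446 + 2*-19.4844 = 18.3758


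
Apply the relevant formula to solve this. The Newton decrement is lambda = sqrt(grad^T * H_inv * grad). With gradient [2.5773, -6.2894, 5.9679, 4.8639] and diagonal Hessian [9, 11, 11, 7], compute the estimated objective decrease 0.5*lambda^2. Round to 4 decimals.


Step 1: H is diagonal, so H^(-1) * g = [0.2864, -0.5718, 0.5425, 0.6948].
Step 2: g^T H^(-1) g = sum_i g_i^2 / H_ii
  = (2.5773)^2/9 + (-6.2894)^2/11 + (5.9679)^2/11 + (4.8639)^2/7
  = 0.7381 + 3.5961 + 3.2378 + 3.3796 = 10.9516
Step 3: Objective decrease = 0.5 * g^T H^(-1) g = 5.4758


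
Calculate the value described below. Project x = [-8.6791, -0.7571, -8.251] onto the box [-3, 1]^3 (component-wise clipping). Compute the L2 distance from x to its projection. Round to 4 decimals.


Project each component onto [-3, 1].
clip(-8.6791) = -3.0, clip(-0.7571) = -0.7571, clip(-8.251) = -3.0
Projection = [-3.0, -0.7571, -3.0]
Squared diffs: [32.2522, 0.0, 27.573]
Distance = sqrt(59.8252) = 7.7347


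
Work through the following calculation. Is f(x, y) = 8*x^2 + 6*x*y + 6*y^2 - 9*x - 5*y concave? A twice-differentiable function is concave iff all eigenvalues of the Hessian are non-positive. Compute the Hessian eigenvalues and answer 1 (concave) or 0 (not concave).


The Hessian of f(x,y) = 8*x^2 + 6*x*y + 6*y^2 - 9*x - 5*y is:
H = [[16, 6], [6, 12]]
Trace = 16 + 12 = 28
Determinant = 16*12 - (6)^2 = 156
Discriminant = (28)^2 - 4*156 = 160.0
Eigenvalues: lambda_1 = 7.6754, lambda_2 = 20.3246
The function is not concave.

0
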